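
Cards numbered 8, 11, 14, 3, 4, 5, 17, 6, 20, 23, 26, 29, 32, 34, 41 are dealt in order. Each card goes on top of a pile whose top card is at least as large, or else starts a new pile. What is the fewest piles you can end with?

Place each on the leftmost legal pile:
8 → new pile 1 (tops now [8])
11 → new pile 2 (tops now [8, 11])
14 → new pile 3 (tops now [8, 11, 14])
3 → pile 1 (tops now [3, 11, 14])
4 → pile 2 (tops now [3, 4, 14])
5 → pile 3 (tops now [3, 4, 5])
17 → new pile 4 (tops now [3, 4, 5, 17])
6 → pile 4 (tops now [3, 4, 5, 6])
20 → new pile 5 (tops now [3, 4, 5, 6, 20])
23 → new pile 6 (tops now [3, 4, 5, 6, 20, 23])
26 → new pile 7 (tops now [3, 4, 5, 6, 20, 23, 26])
29 → new pile 8 (tops now [3, 4, 5, 6, 20, 23, 26, 29])
32 → new pile 9 (tops now [3, 4, 5, 6, 20, 23, 26, 29, 32])
34 → new pile 10 (tops now [3, 4, 5, 6, 20, 23, 26, 29, 32, 34])
41 → new pile 11 (tops now [3, 4, 5, 6, 20, 23, 26, 29, 32, 34, 41])
Eleven piles.

11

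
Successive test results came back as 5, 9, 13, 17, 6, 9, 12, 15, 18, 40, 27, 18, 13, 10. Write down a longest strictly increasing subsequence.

5, 6, 9, 12, 15, 18, 40

Patience tails give the LIS length; then backtrack through the dp parents:
5 → extends → [5]
9 → extends → [5, 9]
13 → extends → [5, 9, 13]
17 → extends → [5, 9, 13, 17]
6 → replaces 9 → [5, 6, 13, 17]
9 → replaces 13 → [5, 6, 9, 17]
12 → replaces 17 → [5, 6, 9, 12]
15 → extends → [5, 6, 9, 12, 15]
18 → extends → [5, 6, 9, 12, 15, 18]
40 → extends → [5, 6, 9, 12, 15, 18, 40]
27 → replaces 40 → [5, 6, 9, 12, 15, 18, 27]
18 → already a tail → [5, 6, 9, 12, 15, 18, 27]
13 → replaces 15 → [5, 6, 9, 12, 13, 18, 27]
10 → replaces 12 → [5, 6, 9, 10, 13, 18, 27]
Length 7; one witness is 5, 6, 9, 12, 15, 18, 40.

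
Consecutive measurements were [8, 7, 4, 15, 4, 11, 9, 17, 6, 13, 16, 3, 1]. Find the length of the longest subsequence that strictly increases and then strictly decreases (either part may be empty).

7

inc[i] = longest strictly increasing subsequence ending at i; dec[i] = longest strictly decreasing subsequence starting at i:
i:      1  2  3  4  5  6  7  8  9 10 11 12 13
a[i]:   8  7  4 15  4 11  9 17  6 13 16  3  1
inc:    1  1  1  2  1  2  2  3  2  3  4  1  1
dec:    5  4  3  6  3  5  4  4  3  3  3  2  1
Best peak at i=4 (value 15): inc=2, dec=6, length 2+6−1 = 7.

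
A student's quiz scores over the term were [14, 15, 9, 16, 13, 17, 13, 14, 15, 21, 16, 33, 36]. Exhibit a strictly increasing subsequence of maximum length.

Patience tails give the LIS length; then backtrack through the dp parents:
14 → extends → [14]
15 → extends → [14, 15]
9 → replaces 14 → [9, 15]
16 → extends → [9, 15, 16]
13 → replaces 15 → [9, 13, 16]
17 → extends → [9, 13, 16, 17]
13 → already a tail → [9, 13, 16, 17]
14 → replaces 16 → [9, 13, 14, 17]
15 → replaces 17 → [9, 13, 14, 15]
21 → extends → [9, 13, 14, 15, 21]
16 → replaces 21 → [9, 13, 14, 15, 16]
33 → extends → [9, 13, 14, 15, 16, 33]
36 → extends → [9, 13, 14, 15, 16, 33, 36]
Length 7; one witness is 14, 15, 16, 17, 21, 33, 36.

14, 15, 16, 17, 21, 33, 36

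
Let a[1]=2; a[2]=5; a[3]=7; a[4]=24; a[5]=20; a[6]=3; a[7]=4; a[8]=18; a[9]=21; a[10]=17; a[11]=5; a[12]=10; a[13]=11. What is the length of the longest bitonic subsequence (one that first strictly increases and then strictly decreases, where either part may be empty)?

inc[i] = longest strictly increasing subsequence ending at i; dec[i] = longest strictly decreasing subsequence starting at i:
i:      1  2  3  4  5  6  7  8  9 10 11 12 13
a[i]:   2  5  7 24 20  3  4 18 21 17  5 10 11
inc:    1  2  3  4  4  2  3  4  5  4  4  5  6
dec:    1  2  2  5  4  1  1  3  3  2  1  1  1
Best peak at i=4 (value 24): inc=4, dec=5, length 4+5−1 = 8.

8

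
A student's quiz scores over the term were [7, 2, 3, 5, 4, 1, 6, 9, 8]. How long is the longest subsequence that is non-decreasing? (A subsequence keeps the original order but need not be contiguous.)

5

Track the smallest tail for each achievable length (allowing ties):
7 → extends → [7]
2 → replaces 7 → [2]
3 → extends → [2, 3]
5 → extends → [2, 3, 5]
4 → replaces 5 → [2, 3, 4]
1 → replaces 2 → [1, 3, 4]
6 → extends → [1, 3, 4, 6]
9 → extends → [1, 3, 4, 6, 9]
8 → replaces 9 → [1, 3, 4, 6, 8]
Five tails, so the longest non-decreasing subsequence has length 5 (e.g. 2, 3, 5, 6, 9).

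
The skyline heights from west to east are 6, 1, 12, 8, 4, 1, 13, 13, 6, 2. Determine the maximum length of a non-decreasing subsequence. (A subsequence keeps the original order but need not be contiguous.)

Let dp[i] be the length of the longest such subsequence ending at index i:
i:      1  2  3  4  5  6  7  8  9 10
a[i]:   6  1 12  8  4  1 13 13  6  2
dp:     1  1  2  2  2  2  3  4  3  3
Maximum dp value is 4.

4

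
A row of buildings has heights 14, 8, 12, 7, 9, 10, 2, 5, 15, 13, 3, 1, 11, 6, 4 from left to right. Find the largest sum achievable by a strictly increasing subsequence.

42

Let S[i] be the best sum of a strictly increasing subsequence ending at i:
i:      1  2  3  4  5  6  7  8  9 10 11 12 13 14 15
a[i]:  14  8 12  7  9 10  2  5 15 13  3  1 11  6  4
S:     14  8 20  7 17 27  2  7 42 40  5  1 38 13  9
Maximum is 42 (e.g. 8 + 9 + 10 + 15).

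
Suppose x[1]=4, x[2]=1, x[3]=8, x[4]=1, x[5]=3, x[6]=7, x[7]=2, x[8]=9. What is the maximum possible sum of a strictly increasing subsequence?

Let S[i] be the best sum of a strictly increasing subsequence ending at i:
i:      1  2  3  4  5  6  7  8
x[i]:   4  1  8  1  3  7  2  9
S:      4  1 12  1  4 11  3 21
Maximum is 21 (e.g. 4 + 8 + 9).

21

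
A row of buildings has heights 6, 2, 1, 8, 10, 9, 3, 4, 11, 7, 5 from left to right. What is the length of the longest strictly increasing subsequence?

Track the smallest tail for each achievable length (strict):
6 → extends → [6]
2 → replaces 6 → [2]
1 → replaces 2 → [1]
8 → extends → [1, 8]
10 → extends → [1, 8, 10]
9 → replaces 10 → [1, 8, 9]
3 → replaces 8 → [1, 3, 9]
4 → replaces 9 → [1, 3, 4]
11 → extends → [1, 3, 4, 11]
7 → replaces 11 → [1, 3, 4, 7]
5 → replaces 7 → [1, 3, 4, 5]
Four tails, so the longest strictly increasing subsequence has length 4 (e.g. 6, 8, 10, 11).

4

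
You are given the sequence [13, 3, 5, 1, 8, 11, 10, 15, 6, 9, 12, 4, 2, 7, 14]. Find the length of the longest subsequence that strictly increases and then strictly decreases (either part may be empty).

inc[i] = longest strictly increasing subsequence ending at i; dec[i] = longest strictly decreasing subsequence starting at i:
i:      1  2  3  4  5  6  7  8  9 10 11 12 13 14 15
a[i]:  13  3  5  1  8 11 10 15  6  9 12  4  2  7 14
inc:    1  1  2  1  3  4  4  5  3  4  5  2  2  4  6
dec:    6  2  3  1  4  5  4  4  3  3  3  2  1  1  1
Best peak at i=6 (value 11): inc=4, dec=5, length 4+5−1 = 8.

8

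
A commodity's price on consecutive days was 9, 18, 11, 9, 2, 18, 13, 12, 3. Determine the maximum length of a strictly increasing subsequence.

3

Let dp[i] be the length of the longest such subsequence ending at index i:
i:      1  2  3  4  5  6  7  8  9
a[i]:   9 18 11  9  2 18 13 12  3
dp:     1  2  2  1  1  3  3  3  2
Maximum dp value is 3.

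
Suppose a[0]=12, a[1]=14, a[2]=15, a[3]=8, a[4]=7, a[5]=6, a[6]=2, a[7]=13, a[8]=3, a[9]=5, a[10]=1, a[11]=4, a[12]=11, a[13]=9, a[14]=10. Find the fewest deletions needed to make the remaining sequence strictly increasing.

10

Fewest deletions = n − (longest strictly increasing subsequence).
Patience tails:
12 → extends → [12]
14 → extends → [12, 14]
15 → extends → [12, 14, 15]
8 → replaces 12 → [8, 14, 15]
7 → replaces 8 → [7, 14, 15]
6 → replaces 7 → [6, 14, 15]
2 → replaces 6 → [2, 14, 15]
13 → replaces 14 → [2, 13, 15]
3 → replaces 13 → [2, 3, 15]
5 → replaces 15 → [2, 3, 5]
1 → replaces 2 → [1, 3, 5]
4 → replaces 5 → [1, 3, 4]
11 → extends → [1, 3, 4, 11]
9 → replaces 11 → [1, 3, 4, 9]
10 → extends → [1, 3, 4, 9, 10]
Longest strictly increasing subsequence has length 5, so deletions = 15 − 5 = 10.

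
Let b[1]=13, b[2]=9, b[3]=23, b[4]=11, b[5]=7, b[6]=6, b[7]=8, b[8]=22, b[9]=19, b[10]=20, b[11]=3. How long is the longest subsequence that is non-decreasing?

4

Track the smallest tail for each achievable length (allowing ties):
13 → extends → [13]
9 → replaces 13 → [9]
23 → extends → [9, 23]
11 → replaces 23 → [9, 11]
7 → replaces 9 → [7, 11]
6 → replaces 7 → [6, 11]
8 → replaces 11 → [6, 8]
22 → extends → [6, 8, 22]
19 → replaces 22 → [6, 8, 19]
20 → extends → [6, 8, 19, 20]
3 → replaces 6 → [3, 8, 19, 20]
Four tails, so the longest non-decreasing subsequence has length 4 (e.g. 9, 11, 19, 20).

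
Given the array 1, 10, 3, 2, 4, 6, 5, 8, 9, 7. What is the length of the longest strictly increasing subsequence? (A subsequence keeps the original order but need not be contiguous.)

Track the smallest tail for each achievable length (strict):
1 → extends → [1]
10 → extends → [1, 10]
3 → replaces 10 → [1, 3]
2 → replaces 3 → [1, 2]
4 → extends → [1, 2, 4]
6 → extends → [1, 2, 4, 6]
5 → replaces 6 → [1, 2, 4, 5]
8 → extends → [1, 2, 4, 5, 8]
9 → extends → [1, 2, 4, 5, 8, 9]
7 → replaces 8 → [1, 2, 4, 5, 7, 9]
Six tails, so the longest strictly increasing subsequence has length 6 (e.g. 1, 3, 4, 6, 8, 9).

6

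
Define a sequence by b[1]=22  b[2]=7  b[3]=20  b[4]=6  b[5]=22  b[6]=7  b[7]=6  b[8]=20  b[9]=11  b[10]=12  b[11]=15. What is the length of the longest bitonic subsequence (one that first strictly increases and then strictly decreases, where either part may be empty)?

inc[i] = longest strictly increasing subsequence ending at i; dec[i] = longest strictly decreasing subsequence starting at i:
i:      1  2  3  4  5  6  7  8  9 10 11
b[i]:  22  7 20  6 22  7  6 20 11 12 15
inc:    1  1  2  1  3  2  1  3  3  4  5
dec:    4  2  3  1  3  2  1  2  1  1  1
Best peak at i=5 (value 22): inc=3, dec=3, length 3+3−1 = 5.

5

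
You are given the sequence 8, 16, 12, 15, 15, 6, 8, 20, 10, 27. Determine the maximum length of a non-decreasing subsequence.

6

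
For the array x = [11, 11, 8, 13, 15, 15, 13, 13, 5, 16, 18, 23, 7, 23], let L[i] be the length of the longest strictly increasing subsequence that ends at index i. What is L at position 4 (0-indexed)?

dp[i] = 1 + max{dp[j] : j<i, x[j]<x[i]} (or 1 if no such j):
i:      0  1  2  3  4  5  6  7  8  9 10 11 12 13
x[i]:  11 11  8 13 15 15 13 13  5 16 18 23  7 23
dp:     1  1  1  2  3  3  2  2  1  4  5  6  2  6
At index 4 the value is 3.

3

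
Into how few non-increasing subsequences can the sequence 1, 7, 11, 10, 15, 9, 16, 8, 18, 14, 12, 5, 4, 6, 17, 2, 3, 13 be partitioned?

Place each on the leftmost legal pile:
1 → new pile 1 (tops now [1])
7 → new pile 2 (tops now [1, 7])
11 → new pile 3 (tops now [1, 7, 11])
10 → pile 3 (tops now [1, 7, 10])
15 → new pile 4 (tops now [1, 7, 10, 15])
9 → pile 3 (tops now [1, 7, 9, 15])
16 → new pile 5 (tops now [1, 7, 9, 15, 16])
8 → pile 3 (tops now [1, 7, 8, 15, 16])
18 → new pile 6 (tops now [1, 7, 8, 15, 16, 18])
14 → pile 4 (tops now [1, 7, 8, 14, 16, 18])
12 → pile 4 (tops now [1, 7, 8, 12, 16, 18])
5 → pile 2 (tops now [1, 5, 8, 12, 16, 18])
4 → pile 2 (tops now [1, 4, 8, 12, 16, 18])
6 → pile 3 (tops now [1, 4, 6, 12, 16, 18])
17 → pile 6 (tops now [1, 4, 6, 12, 16, 17])
2 → pile 2 (tops now [1, 2, 6, 12, 16, 17])
3 → pile 3 (tops now [1, 2, 3, 12, 16, 17])
13 → pile 5 (tops now [1, 2, 3, 12, 13, 17])
Six piles.

6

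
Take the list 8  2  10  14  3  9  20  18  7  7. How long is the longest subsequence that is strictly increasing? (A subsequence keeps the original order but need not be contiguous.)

Let dp[i] be the length of the longest such subsequence ending at index i:
i:      1  2  3  4  5  6  7  8  9 10
a[i]:   8  2 10 14  3  9 20 18  7  7
dp:     1  1  2  3  2  3  4  4  3  3
Maximum dp value is 4.

4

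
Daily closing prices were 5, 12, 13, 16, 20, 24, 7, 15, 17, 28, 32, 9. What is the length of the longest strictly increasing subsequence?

8

Track the smallest tail for each achievable length (strict):
5 → extends → [5]
12 → extends → [5, 12]
13 → extends → [5, 12, 13]
16 → extends → [5, 12, 13, 16]
20 → extends → [5, 12, 13, 16, 20]
24 → extends → [5, 12, 13, 16, 20, 24]
7 → replaces 12 → [5, 7, 13, 16, 20, 24]
15 → replaces 16 → [5, 7, 13, 15, 20, 24]
17 → replaces 20 → [5, 7, 13, 15, 17, 24]
28 → extends → [5, 7, 13, 15, 17, 24, 28]
32 → extends → [5, 7, 13, 15, 17, 24, 28, 32]
9 → replaces 13 → [5, 7, 9, 15, 17, 24, 28, 32]
Eight tails, so the longest strictly increasing subsequence has length 8 (e.g. 5, 12, 13, 16, 20, 24, 28, 32).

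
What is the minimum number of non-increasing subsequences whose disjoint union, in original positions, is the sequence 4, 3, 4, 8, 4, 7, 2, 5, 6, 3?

4

Place each on the leftmost legal pile:
4 → new pile 1 (tops now [4])
3 → pile 1 (tops now [3])
4 → new pile 2 (tops now [3, 4])
8 → new pile 3 (tops now [3, 4, 8])
4 → pile 2 (tops now [3, 4, 8])
7 → pile 3 (tops now [3, 4, 7])
2 → pile 1 (tops now [2, 4, 7])
5 → pile 3 (tops now [2, 4, 5])
6 → new pile 4 (tops now [2, 4, 5, 6])
3 → pile 2 (tops now [2, 3, 5, 6])
Four piles.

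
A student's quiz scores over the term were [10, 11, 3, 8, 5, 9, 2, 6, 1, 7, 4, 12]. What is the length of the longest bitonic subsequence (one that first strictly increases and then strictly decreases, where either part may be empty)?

6

inc[i] = longest strictly increasing subsequence ending at i; dec[i] = longest strictly decreasing subsequence starting at i:
i:      1  2  3  4  5  6  7  8  9 10 11 12
a[i]:  10 11  3  8  5  9  2  6  1  7  4 12
inc:    1  2  1  2  2  3  1  3  1  4  2  5
dec:    5  5  3  4  3  3  2  2  1  2  1  1
Best peak at i=2 (value 11): inc=2, dec=5, length 2+5−1 = 6.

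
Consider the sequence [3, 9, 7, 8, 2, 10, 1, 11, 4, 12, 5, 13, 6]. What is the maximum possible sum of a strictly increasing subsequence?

64

Let S[i] be the best sum of a strictly increasing subsequence ending at i:
i:      1  2  3  4  5  6  7  8  9 10 11 12 13
a[i]:   3  9  7  8  2 10  1 11  4 12  5 13  6
S:      3 12 10 18  2 28  1 39  7 51 12 64 18
Maximum is 64 (e.g. 3 + 7 + 8 + 10 + 11 + 12 + 13).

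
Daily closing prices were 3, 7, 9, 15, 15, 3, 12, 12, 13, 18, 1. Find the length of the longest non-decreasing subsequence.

7

Let dp[i] be the length of the longest such subsequence ending at index i:
i:      1  2  3  4  5  6  7  8  9 10 11
a[i]:   3  7  9 15 15  3 12 12 13 18  1
dp:     1  2  3  4  5  2  4  5  6  7  1
Maximum dp value is 7.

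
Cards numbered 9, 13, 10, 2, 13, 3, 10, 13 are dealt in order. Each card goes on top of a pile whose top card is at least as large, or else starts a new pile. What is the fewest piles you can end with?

Place each on the leftmost legal pile:
9 → new pile 1 (tops now [9])
13 → new pile 2 (tops now [9, 13])
10 → pile 2 (tops now [9, 10])
2 → pile 1 (tops now [2, 10])
13 → new pile 3 (tops now [2, 10, 13])
3 → pile 2 (tops now [2, 3, 13])
10 → pile 3 (tops now [2, 3, 10])
13 → new pile 4 (tops now [2, 3, 10, 13])
Four piles.

4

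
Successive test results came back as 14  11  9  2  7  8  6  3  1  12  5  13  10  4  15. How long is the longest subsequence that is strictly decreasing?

7

Negate each value so 'decreasing' becomes 'increasing', then run patience tails on the negated sequence:
-14 → extends → [-14]
-11 → extends → [-14, -11]
-9 → extends → [-14, -11, -9]
-2 → extends → [-14, -11, -9, -2]
-7 → replaces -2 → [-14, -11, -9, -7]
-8 → replaces -7 → [-14, -11, -9, -8]
-6 → extends → [-14, -11, -9, -8, -6]
-3 → extends → [-14, -11, -9, -8, -6, -3]
-1 → extends → [-14, -11, -9, -8, -6, -3, -1]
-12 → replaces -11 → [-14, -12, -9, -8, -6, -3, -1]
-5 → replaces -3 → [-14, -12, -9, -8, -6, -5, -1]
-13 → replaces -12 → [-14, -13, -9, -8, -6, -5, -1]
-10 → replaces -9 → [-14, -13, -10, -8, -6, -5, -1]
-4 → replaces -1 → [-14, -13, -10, -8, -6, -5, -4]
-15 → replaces -14 → [-15, -13, -10, -8, -6, -5, -4]
Seven tails, so the longest strictly decreasing subsequence of the original has length 7.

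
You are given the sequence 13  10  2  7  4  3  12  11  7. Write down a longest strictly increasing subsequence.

Patience tails give the LIS length; then backtrack through the dp parents:
13 → extends → [13]
10 → replaces 13 → [10]
2 → replaces 10 → [2]
7 → extends → [2, 7]
4 → replaces 7 → [2, 4]
3 → replaces 4 → [2, 3]
12 → extends → [2, 3, 12]
11 → replaces 12 → [2, 3, 11]
7 → replaces 11 → [2, 3, 7]
Length 3; one witness is 2, 7, 12.

2, 7, 12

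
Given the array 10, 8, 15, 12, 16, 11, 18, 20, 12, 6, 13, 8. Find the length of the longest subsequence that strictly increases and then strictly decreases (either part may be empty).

7

inc[i] = longest strictly increasing subsequence ending at i; dec[i] = longest strictly decreasing subsequence starting at i:
i:      1  2  3  4  5  6  7  8  9 10 11 12
a[i]:  10  8 15 12 16 11 18 20 12  6 13  8
inc:    1  1  2  2  3  2  4  5  3  1  4  2
dec:    3  2  4  3  3  2  3  3  2  1  2  1
Best peak at i=8 (value 20): inc=5, dec=3, length 5+3−1 = 7.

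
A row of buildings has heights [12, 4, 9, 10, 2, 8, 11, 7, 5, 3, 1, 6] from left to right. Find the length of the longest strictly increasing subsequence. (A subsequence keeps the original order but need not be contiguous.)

Track the smallest tail for each achievable length (strict):
12 → extends → [12]
4 → replaces 12 → [4]
9 → extends → [4, 9]
10 → extends → [4, 9, 10]
2 → replaces 4 → [2, 9, 10]
8 → replaces 9 → [2, 8, 10]
11 → extends → [2, 8, 10, 11]
7 → replaces 8 → [2, 7, 10, 11]
5 → replaces 7 → [2, 5, 10, 11]
3 → replaces 5 → [2, 3, 10, 11]
1 → replaces 2 → [1, 3, 10, 11]
6 → replaces 10 → [1, 3, 6, 11]
Four tails, so the longest strictly increasing subsequence has length 4 (e.g. 4, 9, 10, 11).

4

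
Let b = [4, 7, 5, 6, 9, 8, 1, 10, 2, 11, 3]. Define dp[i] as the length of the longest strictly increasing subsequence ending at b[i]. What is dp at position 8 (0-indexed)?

dp[i] = 1 + max{dp[j] : j<i, b[j]<b[i]} (or 1 if no such j):
i:      0  1  2  3  4  5  6  7  8  9 10
b[i]:   4  7  5  6  9  8  1 10  2 11  3
dp:     1  2  2  3  4  4  1  5  2  6  3
At index 8 the value is 2.

2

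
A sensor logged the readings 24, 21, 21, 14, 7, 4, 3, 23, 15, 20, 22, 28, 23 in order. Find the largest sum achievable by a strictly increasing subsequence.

Let S[i] be the best sum of a strictly increasing subsequence ending at i:
i:      1  2  3  4  5  6  7  8  9 10 11 12 13
a[i]:  24 21 21 14  7  4  3 23 15 20 22 28 23
S:     24 21 21 14  7  4  3 44 29 49 71 99 94
Maximum is 99 (e.g. 14 + 15 + 20 + 22 + 28).

99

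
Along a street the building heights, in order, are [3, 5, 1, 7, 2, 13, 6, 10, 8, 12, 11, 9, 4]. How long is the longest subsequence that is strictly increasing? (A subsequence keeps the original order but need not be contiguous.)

5

Let dp[i] be the length of the longest such subsequence ending at index i:
i:      1  2  3  4  5  6  7  8  9 10 11 12 13
a[i]:   3  5  1  7  2 13  6 10  8 12 11  9  4
dp:     1  2  1  3  2  4  3  4  4  5  5  5  3
Maximum dp value is 5.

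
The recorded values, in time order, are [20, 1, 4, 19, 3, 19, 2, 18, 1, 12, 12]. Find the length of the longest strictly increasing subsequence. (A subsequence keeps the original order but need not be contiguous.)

3

Let dp[i] be the length of the longest such subsequence ending at index i:
i:      1  2  3  4  5  6  7  8  9 10 11
a[i]:  20  1  4 19  3 19  2 18  1 12 12
dp:     1  1  2  3  2  3  2  3  1  3  3
Maximum dp value is 3.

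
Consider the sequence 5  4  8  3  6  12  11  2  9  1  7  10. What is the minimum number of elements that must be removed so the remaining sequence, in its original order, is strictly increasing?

Fewest deletions = n − (longest strictly increasing subsequence).
Patience tails:
5 → extends → [5]
4 → replaces 5 → [4]
8 → extends → [4, 8]
3 → replaces 4 → [3, 8]
6 → replaces 8 → [3, 6]
12 → extends → [3, 6, 12]
11 → replaces 12 → [3, 6, 11]
2 → replaces 3 → [2, 6, 11]
9 → replaces 11 → [2, 6, 9]
1 → replaces 2 → [1, 6, 9]
7 → replaces 9 → [1, 6, 7]
10 → extends → [1, 6, 7, 10]
Longest strictly increasing subsequence has length 4, so deletions = 12 − 4 = 8.

8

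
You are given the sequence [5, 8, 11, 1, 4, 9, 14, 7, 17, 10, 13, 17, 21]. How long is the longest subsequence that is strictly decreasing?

Negate each value so 'decreasing' becomes 'increasing', then run patience tails on the negated sequence:
-5 → extends → [-5]
-8 → replaces -5 → [-8]
-11 → replaces -8 → [-11]
-1 → extends → [-11, -1]
-4 → replaces -1 → [-11, -4]
-9 → replaces -4 → [-11, -9]
-14 → replaces -11 → [-14, -9]
-7 → extends → [-14, -9, -7]
-17 → replaces -14 → [-17, -9, -7]
-10 → replaces -9 → [-17, -10, -7]
-13 → replaces -10 → [-17, -13, -7]
-17 → already a tail → [-17, -13, -7]
-21 → replaces -17 → [-21, -13, -7]
Three tails, so the longest strictly decreasing subsequence of the original has length 3.

3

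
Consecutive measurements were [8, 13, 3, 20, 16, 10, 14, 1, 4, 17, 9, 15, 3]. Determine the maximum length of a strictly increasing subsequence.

Let dp[i] be the length of the longest such subsequence ending at index i:
i:      1  2  3  4  5  6  7  8  9 10 11 12 13
a[i]:   8 13  3 20 16 10 14  1  4 17  9 15  3
dp:     1  2  1  3  3  2  3  1  2  4  3  4  2
Maximum dp value is 4.

4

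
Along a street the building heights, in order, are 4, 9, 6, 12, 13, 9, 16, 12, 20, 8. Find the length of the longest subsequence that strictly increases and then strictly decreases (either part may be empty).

7

inc[i] = longest strictly increasing subsequence ending at i; dec[i] = longest strictly decreasing subsequence starting at i:
i:      1  2  3  4  5  6  7  8  9 10
a[i]:   4  9  6 12 13  9 16 12 20  8
inc:    1  2  2  3  4  3  5  4  6  3
dec:    1  2  1  3  3  2  3  2  2  1
Best peak at i=7 (value 16): inc=5, dec=3, length 5+3−1 = 7.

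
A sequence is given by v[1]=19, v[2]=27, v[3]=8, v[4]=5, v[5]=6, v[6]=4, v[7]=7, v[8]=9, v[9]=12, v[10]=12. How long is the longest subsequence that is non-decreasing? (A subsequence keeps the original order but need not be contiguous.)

6

Track the smallest tail for each achievable length (allowing ties):
19 → extends → [19]
27 → extends → [19, 27]
8 → replaces 19 → [8, 27]
5 → replaces 8 → [5, 27]
6 → replaces 27 → [5, 6]
4 → replaces 5 → [4, 6]
7 → extends → [4, 6, 7]
9 → extends → [4, 6, 7, 9]
12 → extends → [4, 6, 7, 9, 12]
12 → extends → [4, 6, 7, 9, 12, 12]
Six tails, so the longest non-decreasing subsequence has length 6 (e.g. 5, 6, 7, 9, 12, 12).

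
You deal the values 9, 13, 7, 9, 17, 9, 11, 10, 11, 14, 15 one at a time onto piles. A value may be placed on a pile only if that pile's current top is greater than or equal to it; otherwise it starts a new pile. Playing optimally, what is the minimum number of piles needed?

Place each on the leftmost legal pile:
9 → new pile 1 (tops now [9])
13 → new pile 2 (tops now [9, 13])
7 → pile 1 (tops now [7, 13])
9 → pile 2 (tops now [7, 9])
17 → new pile 3 (tops now [7, 9, 17])
9 → pile 2 (tops now [7, 9, 17])
11 → pile 3 (tops now [7, 9, 11])
10 → pile 3 (tops now [7, 9, 10])
11 → new pile 4 (tops now [7, 9, 10, 11])
14 → new pile 5 (tops now [7, 9, 10, 11, 14])
15 → new pile 6 (tops now [7, 9, 10, 11, 14, 15])
Six piles.

6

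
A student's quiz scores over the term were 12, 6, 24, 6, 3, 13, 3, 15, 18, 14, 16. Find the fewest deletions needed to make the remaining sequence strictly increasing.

7

Fewest deletions = n − (longest strictly increasing subsequence).
i:      1  2  3  4  5  6  7  8  9 10 11
a[i]:  12  6 24  6  3 13  3 15 18 14 16
dp:     1  1  2  1  1  2  1  3  4  3  4
max dp = 4, so deletions = 11 − 4 = 7.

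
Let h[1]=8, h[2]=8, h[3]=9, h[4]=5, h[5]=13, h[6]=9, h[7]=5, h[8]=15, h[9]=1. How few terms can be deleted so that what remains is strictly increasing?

5

Fewest deletions = n − (longest strictly increasing subsequence).
i:      1  2  3  4  5  6  7  8  9
h[i]:   8  8  9  5 13  9  5 15  1
dp:     1  1  2  1  3  2  1  4  1
max dp = 4, so deletions = 9 − 4 = 5.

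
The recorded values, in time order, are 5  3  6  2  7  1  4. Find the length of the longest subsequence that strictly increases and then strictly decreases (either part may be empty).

4

inc[i] = longest strictly increasing subsequence ending at i; dec[i] = longest strictly decreasing subsequence starting at i:
i:     1 2 3 4 5 6 7
a[i]:  5 3 6 2 7 1 4
inc:   1 1 2 1 3 1 2
dec:   4 3 3 2 2 1 1
Best peak at i=1 (value 5): inc=1, dec=4, length 1+4−1 = 4.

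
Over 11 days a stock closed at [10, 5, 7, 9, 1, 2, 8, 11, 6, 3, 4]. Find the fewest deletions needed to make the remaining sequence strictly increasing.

7

Fewest deletions = n − (longest strictly increasing subsequence).
Patience tails:
10 → extends → [10]
5 → replaces 10 → [5]
7 → extends → [5, 7]
9 → extends → [5, 7, 9]
1 → replaces 5 → [1, 7, 9]
2 → replaces 7 → [1, 2, 9]
8 → replaces 9 → [1, 2, 8]
11 → extends → [1, 2, 8, 11]
6 → replaces 8 → [1, 2, 6, 11]
3 → replaces 6 → [1, 2, 3, 11]
4 → replaces 11 → [1, 2, 3, 4]
Longest strictly increasing subsequence has length 4, so deletions = 11 − 4 = 7.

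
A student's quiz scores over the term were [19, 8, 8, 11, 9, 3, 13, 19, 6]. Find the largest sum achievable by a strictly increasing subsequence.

51

Let S[i] be the best sum of a strictly increasing subsequence ending at i:
i:      1  2  3  4  5  6  7  8  9
a[i]:  19  8  8 11  9  3 13 19  6
S:     19  8  8 19 17  3 32 51  9
Maximum is 51 (e.g. 8 + 11 + 13 + 19).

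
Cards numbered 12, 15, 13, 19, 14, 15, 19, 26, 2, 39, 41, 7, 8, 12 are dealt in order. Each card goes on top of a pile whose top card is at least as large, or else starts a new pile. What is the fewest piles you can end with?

Place each on the leftmost legal pile:
12 → new pile 1 (tops now [12])
15 → new pile 2 (tops now [12, 15])
13 → pile 2 (tops now [12, 13])
19 → new pile 3 (tops now [12, 13, 19])
14 → pile 3 (tops now [12, 13, 14])
15 → new pile 4 (tops now [12, 13, 14, 15])
19 → new pile 5 (tops now [12, 13, 14, 15, 19])
26 → new pile 6 (tops now [12, 13, 14, 15, 19, 26])
2 → pile 1 (tops now [2, 13, 14, 15, 19, 26])
39 → new pile 7 (tops now [2, 13, 14, 15, 19, 26, 39])
41 → new pile 8 (tops now [2, 13, 14, 15, 19, 26, 39, 41])
7 → pile 2 (tops now [2, 7, 14, 15, 19, 26, 39, 41])
8 → pile 3 (tops now [2, 7, 8, 15, 19, 26, 39, 41])
12 → pile 4 (tops now [2, 7, 8, 12, 19, 26, 39, 41])
Eight piles.

8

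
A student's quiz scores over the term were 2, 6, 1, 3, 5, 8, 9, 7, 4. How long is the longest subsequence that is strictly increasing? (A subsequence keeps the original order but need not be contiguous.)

Track the smallest tail for each achievable length (strict):
2 → extends → [2]
6 → extends → [2, 6]
1 → replaces 2 → [1, 6]
3 → replaces 6 → [1, 3]
5 → extends → [1, 3, 5]
8 → extends → [1, 3, 5, 8]
9 → extends → [1, 3, 5, 8, 9]
7 → replaces 8 → [1, 3, 5, 7, 9]
4 → replaces 5 → [1, 3, 4, 7, 9]
Five tails, so the longest strictly increasing subsequence has length 5 (e.g. 2, 3, 5, 8, 9).

5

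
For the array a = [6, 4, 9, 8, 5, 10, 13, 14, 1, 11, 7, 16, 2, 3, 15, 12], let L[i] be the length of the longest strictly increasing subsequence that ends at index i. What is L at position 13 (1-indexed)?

dp[i] = 1 + max{dp[j] : j<i, a[j]<a[i]} (or 1 if no such j):
i:      1  2  3  4  5  6  7  8  9 10 11 12 13 14 15 16
a[i]:   6  4  9  8  5 10 13 14  1 11  7 16  2  3 15 12
dp:     1  1  2  2  2  3  4  5  1  4  3  6  2  3  6  5
At index 13 the value is 2.

2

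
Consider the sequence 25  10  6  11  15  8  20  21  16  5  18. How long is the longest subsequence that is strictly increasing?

5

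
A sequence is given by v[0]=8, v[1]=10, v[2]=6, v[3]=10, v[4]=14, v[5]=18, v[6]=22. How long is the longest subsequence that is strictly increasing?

5

Track the smallest tail for each achievable length (strict):
8 → extends → [8]
10 → extends → [8, 10]
6 → replaces 8 → [6, 10]
10 → already a tail → [6, 10]
14 → extends → [6, 10, 14]
18 → extends → [6, 10, 14, 18]
22 → extends → [6, 10, 14, 18, 22]
Five tails, so the longest strictly increasing subsequence has length 5 (e.g. 8, 10, 14, 18, 22).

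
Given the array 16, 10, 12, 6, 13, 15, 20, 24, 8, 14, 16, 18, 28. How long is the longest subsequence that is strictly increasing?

7

Let dp[i] be the length of the longest such subsequence ending at index i:
i:      1  2  3  4  5  6  7  8  9 10 11 12 13
a[i]:  16 10 12  6 13 15 20 24  8 14 16 18 28
dp:     1  1  2  1  3  4  5  6  2  4  5  6  7
Maximum dp value is 7.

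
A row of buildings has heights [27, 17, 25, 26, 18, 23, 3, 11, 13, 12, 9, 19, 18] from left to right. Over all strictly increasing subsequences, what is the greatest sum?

68

Let S[i] be the best sum of a strictly increasing subsequence ending at i:
i:      1  2  3  4  5  6  7  8  9 10 11 12 13
a[i]:  27 17 25 26 18 23  3 11 13 12  9 19 18
S:     27 17 42 68 35 58  3 14 27 26 12 54 45
Maximum is 68 (e.g. 17 + 25 + 26).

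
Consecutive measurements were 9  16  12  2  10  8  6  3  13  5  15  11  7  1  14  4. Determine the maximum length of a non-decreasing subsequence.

Let dp[i] be the length of the longest such subsequence ending at index i:
i:      1  2  3  4  5  6  7  8  9 10 11 12 13 14 15 16
a[i]:   9 16 12  2 10  8  6  3 13  5 15 11  7  1 14  4
dp:     1  2  2  1  2  2  2  2  3  3  4  4  4  1  5  3
Maximum dp value is 5.

5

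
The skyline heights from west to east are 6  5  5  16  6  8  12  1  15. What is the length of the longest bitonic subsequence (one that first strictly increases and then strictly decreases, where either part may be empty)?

inc[i] = longest strictly increasing subsequence ending at i; dec[i] = longest strictly decreasing subsequence starting at i:
i:      1  2  3  4  5  6  7  8  9
a[i]:   6  5  5 16  6  8 12  1 15
inc:    1  1  1  2  2  3  4  1  5
dec:    3  2  2  3  2  2  2  1  1
Best peak at i=7 (value 12): inc=4, dec=2, length 4+2−1 = 5.

5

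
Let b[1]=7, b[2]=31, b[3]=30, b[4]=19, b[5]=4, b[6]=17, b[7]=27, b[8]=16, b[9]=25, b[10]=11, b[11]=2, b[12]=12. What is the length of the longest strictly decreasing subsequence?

Let dp[i] be the longest strictly decreasing subsequence ending at i:
i:      1  2  3  4  5  6  7  8  9 10 11 12
b[i]:   7 31 30 19  4 17 27 16 25 11  2 12
dp:     1  1  2  3  4  4  3  5  4  6  7  6
Maximum is 7.

7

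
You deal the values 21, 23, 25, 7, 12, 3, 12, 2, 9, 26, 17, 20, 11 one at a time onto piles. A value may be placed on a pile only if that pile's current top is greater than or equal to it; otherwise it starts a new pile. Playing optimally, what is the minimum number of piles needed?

4

Place each on the leftmost legal pile:
21 → new pile 1 (tops now [21])
23 → new pile 2 (tops now [21, 23])
25 → new pile 3 (tops now [21, 23, 25])
7 → pile 1 (tops now [7, 23, 25])
12 → pile 2 (tops now [7, 12, 25])
3 → pile 1 (tops now [3, 12, 25])
12 → pile 2 (tops now [3, 12, 25])
2 → pile 1 (tops now [2, 12, 25])
9 → pile 2 (tops now [2, 9, 25])
26 → new pile 4 (tops now [2, 9, 25, 26])
17 → pile 3 (tops now [2, 9, 17, 26])
20 → pile 4 (tops now [2, 9, 17, 20])
11 → pile 3 (tops now [2, 9, 11, 20])
Four piles.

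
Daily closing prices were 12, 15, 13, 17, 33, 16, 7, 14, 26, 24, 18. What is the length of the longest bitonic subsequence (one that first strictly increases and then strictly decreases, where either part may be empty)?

inc[i] = longest strictly increasing subsequence ending at i; dec[i] = longest strictly decreasing subsequence starting at i:
i:      1  2  3  4  5  6  7  8  9 10 11
a[i]:  12 15 13 17 33 16  7 14 26 24 18
inc:    1  2  2  3  4  3  1  3  4  4  4
dec:    2  3  2  3  4  2  1  1  3  2  1
Best peak at i=5 (value 33): inc=4, dec=4, length 4+4−1 = 7.

7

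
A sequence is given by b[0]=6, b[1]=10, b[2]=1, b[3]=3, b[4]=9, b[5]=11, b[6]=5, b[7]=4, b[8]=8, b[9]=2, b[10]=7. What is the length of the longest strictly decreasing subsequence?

5

Let dp[i] be the longest strictly decreasing subsequence ending at i:
i:      0  1  2  3  4  5  6  7  8  9 10
b[i]:   6 10  1  3  9 11  5  4  8  2  7
dp:     1  1  2  2  2  1  3  4  3  5  4
Maximum is 5.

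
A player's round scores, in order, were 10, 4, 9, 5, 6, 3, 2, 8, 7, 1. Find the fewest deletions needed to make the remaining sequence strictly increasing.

Fewest deletions = n − (longest strictly increasing subsequence).
i:      1  2  3  4  5  6  7  8  9 10
a[i]:  10  4  9  5  6  3  2  8  7  1
dp:     1  1  2  2  3  1  1  4  4  1
max dp = 4, so deletions = 10 − 4 = 6.

6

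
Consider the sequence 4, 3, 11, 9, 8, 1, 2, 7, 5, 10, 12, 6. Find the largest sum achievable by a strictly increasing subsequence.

35

Let S[i] be the best sum of a strictly increasing subsequence ending at i:
i:      1  2  3  4  5  6  7  8  9 10 11 12
a[i]:   4  3 11  9  8  1  2  7  5 10 12  6
S:      4  3 15 13 12  1  3 11  9 23 35 15
Maximum is 35 (e.g. 4 + 9 + 10 + 12).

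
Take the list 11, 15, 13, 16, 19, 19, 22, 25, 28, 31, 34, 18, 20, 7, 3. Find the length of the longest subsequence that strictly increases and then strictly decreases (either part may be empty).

12

inc[i] = longest strictly increasing subsequence ending at i; dec[i] = longest strictly decreasing subsequence starting at i:
i:      1  2  3  4  5  6  7  8  9 10 11 12 13 14 15
a[i]:  11 15 13 16 19 19 22 25 28 31 34 18 20  7  3
inc:    1  2  2  3  4  4  5  6  7  8  9  4  5  1  1
dec:    3  4  3  3  4  4  4  4  4  4  4  3  3  2  1
Best peak at i=11 (value 34): inc=9, dec=4, length 9+4−1 = 12.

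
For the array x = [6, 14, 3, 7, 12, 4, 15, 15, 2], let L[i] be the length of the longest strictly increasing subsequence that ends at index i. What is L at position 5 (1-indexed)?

dp[i] = 1 + max{dp[j] : j<i, x[j]<x[i]} (or 1 if no such j):
i:      1  2  3  4  5  6  7  8  9
x[i]:   6 14  3  7 12  4 15 15  2
dp:     1  2  1  2  3  2  4  4  1
At index 5 the value is 3.

3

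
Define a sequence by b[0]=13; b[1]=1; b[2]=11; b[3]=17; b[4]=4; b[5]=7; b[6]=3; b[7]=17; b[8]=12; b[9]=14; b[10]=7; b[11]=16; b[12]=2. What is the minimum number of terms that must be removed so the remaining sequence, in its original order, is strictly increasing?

7

Fewest deletions = n − (longest strictly increasing subsequence).
Patience tails:
13 → extends → [13]
1 → replaces 13 → [1]
11 → extends → [1, 11]
17 → extends → [1, 11, 17]
4 → replaces 11 → [1, 4, 17]
7 → replaces 17 → [1, 4, 7]
3 → replaces 4 → [1, 3, 7]
17 → extends → [1, 3, 7, 17]
12 → replaces 17 → [1, 3, 7, 12]
14 → extends → [1, 3, 7, 12, 14]
7 → already a tail → [1, 3, 7, 12, 14]
16 → extends → [1, 3, 7, 12, 14, 16]
2 → replaces 3 → [1, 2, 7, 12, 14, 16]
Longest strictly increasing subsequence has length 6, so deletions = 13 − 6 = 7.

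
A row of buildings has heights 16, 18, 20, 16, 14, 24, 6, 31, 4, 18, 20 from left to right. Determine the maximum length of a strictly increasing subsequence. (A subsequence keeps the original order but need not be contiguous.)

5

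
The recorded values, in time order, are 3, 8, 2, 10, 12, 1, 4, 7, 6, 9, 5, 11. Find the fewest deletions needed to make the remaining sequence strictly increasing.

Fewest deletions = n − (longest strictly increasing subsequence).
i:      1  2  3  4  5  6  7  8  9 10 11 12
a[i]:   3  8  2 10 12  1  4  7  6  9  5 11
dp:     1  2  1  3  4  1  2  3  3  4  3  5
max dp = 5, so deletions = 12 − 5 = 7.

7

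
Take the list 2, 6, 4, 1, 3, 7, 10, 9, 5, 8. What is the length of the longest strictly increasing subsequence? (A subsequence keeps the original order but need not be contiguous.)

4

Track the smallest tail for each achievable length (strict):
2 → extends → [2]
6 → extends → [2, 6]
4 → replaces 6 → [2, 4]
1 → replaces 2 → [1, 4]
3 → replaces 4 → [1, 3]
7 → extends → [1, 3, 7]
10 → extends → [1, 3, 7, 10]
9 → replaces 10 → [1, 3, 7, 9]
5 → replaces 7 → [1, 3, 5, 9]
8 → replaces 9 → [1, 3, 5, 8]
Four tails, so the longest strictly increasing subsequence has length 4 (e.g. 2, 6, 7, 10).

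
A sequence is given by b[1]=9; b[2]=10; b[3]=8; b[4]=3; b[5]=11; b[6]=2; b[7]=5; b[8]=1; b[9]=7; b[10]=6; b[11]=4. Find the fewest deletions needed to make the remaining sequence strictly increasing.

Fewest deletions = n − (longest strictly increasing subsequence).
Patience tails:
9 → extends → [9]
10 → extends → [9, 10]
8 → replaces 9 → [8, 10]
3 → replaces 8 → [3, 10]
11 → extends → [3, 10, 11]
2 → replaces 3 → [2, 10, 11]
5 → replaces 10 → [2, 5, 11]
1 → replaces 2 → [1, 5, 11]
7 → replaces 11 → [1, 5, 7]
6 → replaces 7 → [1, 5, 6]
4 → replaces 5 → [1, 4, 6]
Longest strictly increasing subsequence has length 3, so deletions = 11 − 3 = 8.

8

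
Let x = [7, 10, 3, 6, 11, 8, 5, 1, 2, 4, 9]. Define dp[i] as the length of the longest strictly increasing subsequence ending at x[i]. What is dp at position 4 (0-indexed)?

3

dp[i] = 1 + max{dp[j] : j<i, x[j]<x[i]} (or 1 if no such j):
i:      0  1  2  3  4  5  6  7  8  9 10
x[i]:   7 10  3  6 11  8  5  1  2  4  9
dp:     1  2  1  2  3  3  2  1  2  3  4
At index 4 the value is 3.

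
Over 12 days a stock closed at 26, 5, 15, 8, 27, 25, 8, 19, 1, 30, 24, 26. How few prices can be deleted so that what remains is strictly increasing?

7

Fewest deletions = n − (longest strictly increasing subsequence).
Patience tails:
26 → extends → [26]
5 → replaces 26 → [5]
15 → extends → [5, 15]
8 → replaces 15 → [5, 8]
27 → extends → [5, 8, 27]
25 → replaces 27 → [5, 8, 25]
8 → already a tail → [5, 8, 25]
19 → replaces 25 → [5, 8, 19]
1 → replaces 5 → [1, 8, 19]
30 → extends → [1, 8, 19, 30]
24 → replaces 30 → [1, 8, 19, 24]
26 → extends → [1, 8, 19, 24, 26]
Longest strictly increasing subsequence has length 5, so deletions = 12 − 5 = 7.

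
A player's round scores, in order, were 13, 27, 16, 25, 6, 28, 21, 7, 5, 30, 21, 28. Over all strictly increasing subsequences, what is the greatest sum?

Let S[i] be the best sum of a strictly increasing subsequence ending at i:
i:       1   2   3   4   5   6   7   8   9  10  11  12
a[i]:   13  27  16  25   6  28  21   7   5  30  21  28
S:      13  40  29  54   6  82  50  13   5 112  50  82
Maximum is 112 (e.g. 13 + 16 + 25 + 28 + 30).

112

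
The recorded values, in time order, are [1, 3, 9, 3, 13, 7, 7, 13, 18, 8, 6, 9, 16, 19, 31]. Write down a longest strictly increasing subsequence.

Patience tails give the LIS length; then backtrack through the dp parents:
1 → extends → [1]
3 → extends → [1, 3]
9 → extends → [1, 3, 9]
3 → already a tail → [1, 3, 9]
13 → extends → [1, 3, 9, 13]
7 → replaces 9 → [1, 3, 7, 13]
7 → already a tail → [1, 3, 7, 13]
13 → already a tail → [1, 3, 7, 13]
18 → extends → [1, 3, 7, 13, 18]
8 → replaces 13 → [1, 3, 7, 8, 18]
6 → replaces 7 → [1, 3, 6, 8, 18]
9 → replaces 18 → [1, 3, 6, 8, 9]
16 → extends → [1, 3, 6, 8, 9, 16]
19 → extends → [1, 3, 6, 8, 9, 16, 19]
31 → extends → [1, 3, 6, 8, 9, 16, 19, 31]
Length 8; one witness is 1, 3, 7, 8, 9, 16, 19, 31.

1, 3, 7, 8, 9, 16, 19, 31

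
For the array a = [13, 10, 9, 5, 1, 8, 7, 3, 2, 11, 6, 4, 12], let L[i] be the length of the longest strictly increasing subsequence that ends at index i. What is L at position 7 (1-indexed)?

dp[i] = 1 + max{dp[j] : j<i, a[j]<a[i]} (or 1 if no such j):
i:      1  2  3  4  5  6  7  8  9 10 11 12 13
a[i]:  13 10  9  5  1  8  7  3  2 11  6  4 12
dp:     1  1  1  1  1  2  2  2  2  3  3  3  4
At index 7 the value is 2.

2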